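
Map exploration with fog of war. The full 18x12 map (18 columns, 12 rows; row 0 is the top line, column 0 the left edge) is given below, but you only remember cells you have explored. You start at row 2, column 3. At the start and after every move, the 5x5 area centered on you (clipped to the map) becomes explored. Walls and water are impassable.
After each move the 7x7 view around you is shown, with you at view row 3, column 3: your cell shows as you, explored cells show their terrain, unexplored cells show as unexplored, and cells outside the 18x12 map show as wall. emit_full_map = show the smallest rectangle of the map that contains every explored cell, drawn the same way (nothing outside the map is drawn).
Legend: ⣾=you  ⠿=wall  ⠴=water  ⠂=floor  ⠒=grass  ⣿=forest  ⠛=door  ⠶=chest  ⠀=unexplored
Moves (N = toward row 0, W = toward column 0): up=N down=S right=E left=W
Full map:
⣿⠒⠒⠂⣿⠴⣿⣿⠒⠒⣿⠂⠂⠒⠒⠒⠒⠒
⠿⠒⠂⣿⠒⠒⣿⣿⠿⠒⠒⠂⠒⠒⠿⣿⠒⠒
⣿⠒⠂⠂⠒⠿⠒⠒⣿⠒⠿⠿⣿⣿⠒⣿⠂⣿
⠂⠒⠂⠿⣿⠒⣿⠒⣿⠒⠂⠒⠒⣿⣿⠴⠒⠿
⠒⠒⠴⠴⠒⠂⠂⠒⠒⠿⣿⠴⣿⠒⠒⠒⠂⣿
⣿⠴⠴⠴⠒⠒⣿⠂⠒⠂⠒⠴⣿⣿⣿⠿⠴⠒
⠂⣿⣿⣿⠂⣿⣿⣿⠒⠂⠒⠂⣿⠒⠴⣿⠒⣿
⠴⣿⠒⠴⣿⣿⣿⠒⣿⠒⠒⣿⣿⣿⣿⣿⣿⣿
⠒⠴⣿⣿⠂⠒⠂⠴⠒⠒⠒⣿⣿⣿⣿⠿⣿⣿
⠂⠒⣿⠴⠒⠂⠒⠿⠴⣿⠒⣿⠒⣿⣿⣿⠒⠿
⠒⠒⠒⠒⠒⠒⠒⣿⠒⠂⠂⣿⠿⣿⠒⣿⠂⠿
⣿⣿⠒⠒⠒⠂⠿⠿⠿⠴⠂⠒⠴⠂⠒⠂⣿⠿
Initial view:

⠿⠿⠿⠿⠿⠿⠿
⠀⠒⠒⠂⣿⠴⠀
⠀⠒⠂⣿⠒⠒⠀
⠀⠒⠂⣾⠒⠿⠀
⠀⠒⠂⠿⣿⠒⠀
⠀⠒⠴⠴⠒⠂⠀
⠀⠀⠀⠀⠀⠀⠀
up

⠿⠿⠿⠿⠿⠿⠿
⠿⠿⠿⠿⠿⠿⠿
⠀⠒⠒⠂⣿⠴⠀
⠀⠒⠂⣾⠒⠒⠀
⠀⠒⠂⠂⠒⠿⠀
⠀⠒⠂⠿⣿⠒⠀
⠀⠒⠴⠴⠒⠂⠀

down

⠿⠿⠿⠿⠿⠿⠿
⠀⠒⠒⠂⣿⠴⠀
⠀⠒⠂⣿⠒⠒⠀
⠀⠒⠂⣾⠒⠿⠀
⠀⠒⠂⠿⣿⠒⠀
⠀⠒⠴⠴⠒⠂⠀
⠀⠀⠀⠀⠀⠀⠀

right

⠿⠿⠿⠿⠿⠿⠿
⠒⠒⠂⣿⠴⣿⠀
⠒⠂⣿⠒⠒⣿⠀
⠒⠂⠂⣾⠿⠒⠀
⠒⠂⠿⣿⠒⣿⠀
⠒⠴⠴⠒⠂⠂⠀
⠀⠀⠀⠀⠀⠀⠀

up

⠿⠿⠿⠿⠿⠿⠿
⠿⠿⠿⠿⠿⠿⠿
⠒⠒⠂⣿⠴⣿⠀
⠒⠂⣿⣾⠒⣿⠀
⠒⠂⠂⠒⠿⠒⠀
⠒⠂⠿⣿⠒⣿⠀
⠒⠴⠴⠒⠂⠂⠀

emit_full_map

⠒⠒⠂⣿⠴⣿
⠒⠂⣿⣾⠒⣿
⠒⠂⠂⠒⠿⠒
⠒⠂⠿⣿⠒⣿
⠒⠴⠴⠒⠂⠂

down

⠿⠿⠿⠿⠿⠿⠿
⠒⠒⠂⣿⠴⣿⠀
⠒⠂⣿⠒⠒⣿⠀
⠒⠂⠂⣾⠿⠒⠀
⠒⠂⠿⣿⠒⣿⠀
⠒⠴⠴⠒⠂⠂⠀
⠀⠀⠀⠀⠀⠀⠀

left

⠿⠿⠿⠿⠿⠿⠿
⠀⠒⠒⠂⣿⠴⣿
⠀⠒⠂⣿⠒⠒⣿
⠀⠒⠂⣾⠒⠿⠒
⠀⠒⠂⠿⣿⠒⣿
⠀⠒⠴⠴⠒⠂⠂
⠀⠀⠀⠀⠀⠀⠀

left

⠿⠿⠿⠿⠿⠿⠿
⠿⣿⠒⠒⠂⣿⠴
⠿⠿⠒⠂⣿⠒⠒
⠿⣿⠒⣾⠂⠒⠿
⠿⠂⠒⠂⠿⣿⠒
⠿⠒⠒⠴⠴⠒⠂
⠿⠀⠀⠀⠀⠀⠀

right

⠿⠿⠿⠿⠿⠿⠿
⣿⠒⠒⠂⣿⠴⣿
⠿⠒⠂⣿⠒⠒⣿
⣿⠒⠂⣾⠒⠿⠒
⠂⠒⠂⠿⣿⠒⣿
⠒⠒⠴⠴⠒⠂⠂
⠀⠀⠀⠀⠀⠀⠀

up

⠿⠿⠿⠿⠿⠿⠿
⠿⠿⠿⠿⠿⠿⠿
⣿⠒⠒⠂⣿⠴⣿
⠿⠒⠂⣾⠒⠒⣿
⣿⠒⠂⠂⠒⠿⠒
⠂⠒⠂⠿⣿⠒⣿
⠒⠒⠴⠴⠒⠂⠂

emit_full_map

⣿⠒⠒⠂⣿⠴⣿
⠿⠒⠂⣾⠒⠒⣿
⣿⠒⠂⠂⠒⠿⠒
⠂⠒⠂⠿⣿⠒⣿
⠒⠒⠴⠴⠒⠂⠂


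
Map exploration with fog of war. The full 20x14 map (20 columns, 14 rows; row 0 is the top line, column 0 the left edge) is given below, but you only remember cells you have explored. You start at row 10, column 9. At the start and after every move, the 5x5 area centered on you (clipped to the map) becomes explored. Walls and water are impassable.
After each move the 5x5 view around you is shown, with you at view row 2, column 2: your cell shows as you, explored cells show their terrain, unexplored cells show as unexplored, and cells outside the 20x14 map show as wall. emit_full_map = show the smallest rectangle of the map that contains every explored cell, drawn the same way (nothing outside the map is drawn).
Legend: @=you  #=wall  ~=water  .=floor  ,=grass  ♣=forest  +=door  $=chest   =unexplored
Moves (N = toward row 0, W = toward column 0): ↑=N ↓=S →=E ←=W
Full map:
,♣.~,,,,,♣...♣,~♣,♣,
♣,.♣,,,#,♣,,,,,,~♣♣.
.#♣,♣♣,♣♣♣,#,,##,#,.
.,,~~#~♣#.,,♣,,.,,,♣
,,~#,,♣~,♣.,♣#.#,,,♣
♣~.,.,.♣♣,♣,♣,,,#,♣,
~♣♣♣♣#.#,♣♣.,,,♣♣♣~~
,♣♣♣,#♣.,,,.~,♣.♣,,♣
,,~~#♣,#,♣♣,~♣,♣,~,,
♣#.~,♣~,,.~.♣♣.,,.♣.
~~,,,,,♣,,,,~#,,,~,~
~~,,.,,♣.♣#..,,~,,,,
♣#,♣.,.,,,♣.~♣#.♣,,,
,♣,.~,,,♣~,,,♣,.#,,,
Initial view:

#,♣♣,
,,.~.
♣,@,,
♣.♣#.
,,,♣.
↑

.,,,.
#,♣♣,
,,@~.
♣,,,,
♣.♣#.

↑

#,♣♣.
.,,,.
#,@♣,
,,.~.
♣,,,,

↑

♣♣,♣,
#,♣♣.
.,@,.
#,♣♣,
,,.~.

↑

~,♣.,
♣♣,♣,
#,@♣.
.,,,.
#,♣♣,

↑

♣#.,,
~,♣.,
♣♣@♣,
#,♣♣.
.,,,.

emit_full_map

♣#.,,
~,♣.,
♣♣@♣,
#,♣♣.
.,,,.
#,♣♣,
,,.~.
♣,,,,
♣.♣#.
,,,♣.

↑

♣♣♣,#
♣#.,,
~,@.,
♣♣,♣,
#,♣♣.

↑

#,♣,,
♣♣♣,#
♣#@,,
~,♣.,
♣♣,♣,

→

,♣,,,
♣♣,#,
#.@,♣
,♣.,♣
♣,♣,♣

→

♣,,,,
♣,#,,
.,@♣,
♣.,♣#
,♣,♣,

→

,,,,,
,#,,#
,,@,,
.,♣#.
♣,♣,,

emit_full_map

#,♣,,,,,
♣♣♣,#,,#
♣#.,,@,,
~,♣.,♣#.
♣♣,♣,♣,,
#,♣♣.   
.,,,.   
#,♣♣,   
,,.~.   
♣,,,,   
♣.♣#.   
,,,♣.   

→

,,,,,
#,,##
,♣@,.
,♣#.#
,♣,,,

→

,,,,~
,,##,
♣,@.,
♣#.#,
♣,,,#

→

,,,~♣
,##,#
,,@,,
#.#,,
,,,#,

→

,,~♣♣
##,#,
,.@,,
.#,,,
,,#,♣

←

,,,~♣
,##,#
,,@,,
#.#,,
,,,#,

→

,,~♣♣
##,#,
,.@,,
.#,,,
,,#,♣

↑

,~♣,♣
,,~♣♣
##@#,
,.,,,
.#,,,

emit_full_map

       ,~♣,♣
#,♣,,,,,,~♣♣
♣♣♣,#,,##@#,
♣#.,,♣,,.,,,
~,♣.,♣#.#,,,
♣♣,♣,♣,,,#,♣
#,♣♣.       
.,,,.       
#,♣♣,       
,,.~.       
♣,,,,       
♣.♣#.       
,,,♣.       


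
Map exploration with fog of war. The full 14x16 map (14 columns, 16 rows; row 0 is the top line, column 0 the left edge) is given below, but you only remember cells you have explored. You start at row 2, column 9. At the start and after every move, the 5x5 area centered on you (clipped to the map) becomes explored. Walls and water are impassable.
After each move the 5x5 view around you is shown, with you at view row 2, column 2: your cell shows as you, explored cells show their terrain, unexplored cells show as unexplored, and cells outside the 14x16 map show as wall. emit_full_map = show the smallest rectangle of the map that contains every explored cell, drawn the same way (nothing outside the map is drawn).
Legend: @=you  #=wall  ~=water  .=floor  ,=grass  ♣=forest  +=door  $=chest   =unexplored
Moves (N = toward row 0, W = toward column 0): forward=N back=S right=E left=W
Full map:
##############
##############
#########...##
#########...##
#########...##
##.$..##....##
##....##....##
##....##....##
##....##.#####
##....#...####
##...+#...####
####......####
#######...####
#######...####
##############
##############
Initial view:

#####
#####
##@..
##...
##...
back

#####
##...
##@..
##...
#....

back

##...
##...
##@..
#....
#....

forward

#####
##...
##@..
##...
#....

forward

#####
#####
##@..
##...
##...


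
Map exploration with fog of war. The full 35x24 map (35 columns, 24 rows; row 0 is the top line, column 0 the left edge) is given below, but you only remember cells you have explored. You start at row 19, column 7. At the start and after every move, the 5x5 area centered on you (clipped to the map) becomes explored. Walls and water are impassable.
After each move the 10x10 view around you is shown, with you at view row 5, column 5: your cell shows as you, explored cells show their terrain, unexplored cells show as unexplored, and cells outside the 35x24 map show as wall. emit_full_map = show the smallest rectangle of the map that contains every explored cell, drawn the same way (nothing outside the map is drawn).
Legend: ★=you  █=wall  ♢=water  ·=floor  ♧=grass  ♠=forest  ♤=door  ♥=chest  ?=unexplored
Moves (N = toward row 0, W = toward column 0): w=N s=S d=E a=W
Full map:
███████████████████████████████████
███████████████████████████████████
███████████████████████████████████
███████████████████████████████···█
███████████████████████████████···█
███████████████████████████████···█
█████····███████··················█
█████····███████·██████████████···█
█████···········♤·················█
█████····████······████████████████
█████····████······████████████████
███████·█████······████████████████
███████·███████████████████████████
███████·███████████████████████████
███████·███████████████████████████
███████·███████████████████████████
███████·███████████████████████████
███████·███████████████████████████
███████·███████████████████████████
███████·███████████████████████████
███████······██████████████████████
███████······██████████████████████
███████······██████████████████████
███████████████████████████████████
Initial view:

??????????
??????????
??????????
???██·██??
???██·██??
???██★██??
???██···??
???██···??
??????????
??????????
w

??????????
??????????
??????????
???██·██??
???██·██??
???██★██??
???██·██??
???██···??
???██···??
??????????

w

??????????
??????????
??????????
???██·██??
???██·██??
???██★██??
???██·██??
???██·██??
???██···??
???██···??

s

??????????
??????????
???██·██??
???██·██??
???██·██??
???██★██??
???██·██??
???██···??
???██···??
??????????

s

??????????
???██·██??
???██·██??
???██·██??
???██·██??
???██★██??
???██···??
???██···??
??????????
??????????

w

??????????
??????????
???██·██??
???██·██??
???██·██??
???██★██??
???██·██??
???██···??
???██···??
??????????

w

??????????
??????????
??????????
???██·██??
???██·██??
???██★██??
???██·██??
???██·██??
???██···??
???██···??


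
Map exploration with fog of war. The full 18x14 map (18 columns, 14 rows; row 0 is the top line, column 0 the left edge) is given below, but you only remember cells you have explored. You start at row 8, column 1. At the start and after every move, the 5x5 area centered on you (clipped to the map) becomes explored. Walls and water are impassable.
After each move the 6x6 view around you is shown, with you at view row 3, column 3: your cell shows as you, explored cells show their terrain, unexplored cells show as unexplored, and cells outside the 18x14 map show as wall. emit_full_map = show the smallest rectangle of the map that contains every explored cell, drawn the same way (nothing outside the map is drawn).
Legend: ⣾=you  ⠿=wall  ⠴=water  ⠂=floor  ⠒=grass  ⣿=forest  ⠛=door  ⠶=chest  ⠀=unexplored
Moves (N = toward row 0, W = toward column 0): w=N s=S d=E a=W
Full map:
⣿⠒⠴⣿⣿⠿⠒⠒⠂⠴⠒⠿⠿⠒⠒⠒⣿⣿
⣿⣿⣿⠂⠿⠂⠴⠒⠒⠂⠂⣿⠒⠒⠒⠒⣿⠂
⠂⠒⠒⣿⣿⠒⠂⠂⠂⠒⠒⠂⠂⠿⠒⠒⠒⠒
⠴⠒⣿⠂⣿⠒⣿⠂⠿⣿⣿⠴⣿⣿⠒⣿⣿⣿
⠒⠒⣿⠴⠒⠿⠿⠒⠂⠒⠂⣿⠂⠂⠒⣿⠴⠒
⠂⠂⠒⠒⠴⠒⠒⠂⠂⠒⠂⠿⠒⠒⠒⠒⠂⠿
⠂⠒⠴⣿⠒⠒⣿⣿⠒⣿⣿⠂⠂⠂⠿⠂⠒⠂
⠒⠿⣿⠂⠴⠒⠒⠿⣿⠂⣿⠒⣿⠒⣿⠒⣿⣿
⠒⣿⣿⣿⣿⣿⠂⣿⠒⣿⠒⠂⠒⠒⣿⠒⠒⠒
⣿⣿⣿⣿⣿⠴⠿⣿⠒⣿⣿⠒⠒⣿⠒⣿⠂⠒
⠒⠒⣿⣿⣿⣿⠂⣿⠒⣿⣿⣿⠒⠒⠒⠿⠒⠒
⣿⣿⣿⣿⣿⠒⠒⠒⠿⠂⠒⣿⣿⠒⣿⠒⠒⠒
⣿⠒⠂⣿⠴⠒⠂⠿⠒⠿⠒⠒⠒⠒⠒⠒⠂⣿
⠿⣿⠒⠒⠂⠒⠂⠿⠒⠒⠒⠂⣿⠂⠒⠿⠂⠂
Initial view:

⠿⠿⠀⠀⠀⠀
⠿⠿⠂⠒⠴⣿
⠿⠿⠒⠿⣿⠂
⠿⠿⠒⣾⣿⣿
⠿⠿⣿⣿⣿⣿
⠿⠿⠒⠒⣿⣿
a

⠿⠿⠿⠀⠀⠀
⠿⠿⠿⠂⠒⠴
⠿⠿⠿⠒⠿⣿
⠿⠿⠿⣾⣿⣿
⠿⠿⠿⣿⣿⣿
⠿⠿⠿⠒⠒⣿

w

⠿⠿⠿⠀⠀⠀
⠿⠿⠿⠂⠂⠒
⠿⠿⠿⠂⠒⠴
⠿⠿⠿⣾⠿⣿
⠿⠿⠿⠒⣿⣿
⠿⠿⠿⣿⣿⣿

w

⠿⠿⠿⠀⠀⠀
⠿⠿⠿⠒⠒⣿
⠿⠿⠿⠂⠂⠒
⠿⠿⠿⣾⠒⠴
⠿⠿⠿⠒⠿⣿
⠿⠿⠿⠒⣿⣿

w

⠿⠿⠿⠀⠀⠀
⠿⠿⠿⠴⠒⣿
⠿⠿⠿⠒⠒⣿
⠿⠿⠿⣾⠂⠒
⠿⠿⠿⠂⠒⠴
⠿⠿⠿⠒⠿⣿

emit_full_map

⠴⠒⣿⠀
⠒⠒⣿⠀
⣾⠂⠒⠀
⠂⠒⠴⣿
⠒⠿⣿⠂
⠒⣿⣿⣿
⣿⣿⣿⣿
⠒⠒⣿⣿

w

⠿⠿⠿⠀⠀⠀
⠿⠿⠿⠂⠒⠒
⠿⠿⠿⠴⠒⣿
⠿⠿⠿⣾⠒⣿
⠿⠿⠿⠂⠂⠒
⠿⠿⠿⠂⠒⠴

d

⠿⠿⠀⠀⠀⠀
⠿⠿⠂⠒⠒⣿
⠿⠿⠴⠒⣿⠂
⠿⠿⠒⣾⣿⠴
⠿⠿⠂⠂⠒⠒
⠿⠿⠂⠒⠴⣿

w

⠿⠿⠀⠀⠀⠀
⠿⠿⣿⣿⣿⠂
⠿⠿⠂⠒⠒⣿
⠿⠿⠴⣾⣿⠂
⠿⠿⠒⠒⣿⠴
⠿⠿⠂⠂⠒⠒

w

⠿⠿⠿⠿⠿⠿
⠿⠿⣿⠒⠴⣿
⠿⠿⣿⣿⣿⠂
⠿⠿⠂⣾⠒⣿
⠿⠿⠴⠒⣿⠂
⠿⠿⠒⠒⣿⠴

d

⠿⠿⠿⠿⠿⠿
⠿⣿⠒⠴⣿⣿
⠿⣿⣿⣿⠂⠿
⠿⠂⠒⣾⣿⣿
⠿⠴⠒⣿⠂⣿
⠿⠒⠒⣿⠴⠒

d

⠿⠿⠿⠿⠿⠿
⣿⠒⠴⣿⣿⠿
⣿⣿⣿⠂⠿⠂
⠂⠒⠒⣾⣿⠒
⠴⠒⣿⠂⣿⠒
⠒⠒⣿⠴⠒⠿

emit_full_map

⣿⠒⠴⣿⣿⠿
⣿⣿⣿⠂⠿⠂
⠂⠒⠒⣾⣿⠒
⠴⠒⣿⠂⣿⠒
⠒⠒⣿⠴⠒⠿
⠂⠂⠒⠒⠀⠀
⠂⠒⠴⣿⠀⠀
⠒⠿⣿⠂⠀⠀
⠒⣿⣿⣿⠀⠀
⣿⣿⣿⣿⠀⠀
⠒⠒⣿⣿⠀⠀

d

⠿⠿⠿⠿⠿⠿
⠒⠴⣿⣿⠿⠒
⣿⣿⠂⠿⠂⠴
⠒⠒⣿⣾⠒⠂
⠒⣿⠂⣿⠒⣿
⠒⣿⠴⠒⠿⠿

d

⠿⠿⠿⠿⠿⠿
⠴⣿⣿⠿⠒⠒
⣿⠂⠿⠂⠴⠒
⠒⣿⣿⣾⠂⠂
⣿⠂⣿⠒⣿⠂
⣿⠴⠒⠿⠿⠒

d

⠿⠿⠿⠿⠿⠿
⣿⣿⠿⠒⠒⠂
⠂⠿⠂⠴⠒⠒
⣿⣿⠒⣾⠂⠂
⠂⣿⠒⣿⠂⠿
⠴⠒⠿⠿⠒⠂

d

⠿⠿⠿⠿⠿⠿
⣿⠿⠒⠒⠂⠴
⠿⠂⠴⠒⠒⠂
⣿⠒⠂⣾⠂⠒
⣿⠒⣿⠂⠿⣿
⠒⠿⠿⠒⠂⠒

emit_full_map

⣿⠒⠴⣿⣿⠿⠒⠒⠂⠴
⣿⣿⣿⠂⠿⠂⠴⠒⠒⠂
⠂⠒⠒⣿⣿⠒⠂⣾⠂⠒
⠴⠒⣿⠂⣿⠒⣿⠂⠿⣿
⠒⠒⣿⠴⠒⠿⠿⠒⠂⠒
⠂⠂⠒⠒⠀⠀⠀⠀⠀⠀
⠂⠒⠴⣿⠀⠀⠀⠀⠀⠀
⠒⠿⣿⠂⠀⠀⠀⠀⠀⠀
⠒⣿⣿⣿⠀⠀⠀⠀⠀⠀
⣿⣿⣿⣿⠀⠀⠀⠀⠀⠀
⠒⠒⣿⣿⠀⠀⠀⠀⠀⠀


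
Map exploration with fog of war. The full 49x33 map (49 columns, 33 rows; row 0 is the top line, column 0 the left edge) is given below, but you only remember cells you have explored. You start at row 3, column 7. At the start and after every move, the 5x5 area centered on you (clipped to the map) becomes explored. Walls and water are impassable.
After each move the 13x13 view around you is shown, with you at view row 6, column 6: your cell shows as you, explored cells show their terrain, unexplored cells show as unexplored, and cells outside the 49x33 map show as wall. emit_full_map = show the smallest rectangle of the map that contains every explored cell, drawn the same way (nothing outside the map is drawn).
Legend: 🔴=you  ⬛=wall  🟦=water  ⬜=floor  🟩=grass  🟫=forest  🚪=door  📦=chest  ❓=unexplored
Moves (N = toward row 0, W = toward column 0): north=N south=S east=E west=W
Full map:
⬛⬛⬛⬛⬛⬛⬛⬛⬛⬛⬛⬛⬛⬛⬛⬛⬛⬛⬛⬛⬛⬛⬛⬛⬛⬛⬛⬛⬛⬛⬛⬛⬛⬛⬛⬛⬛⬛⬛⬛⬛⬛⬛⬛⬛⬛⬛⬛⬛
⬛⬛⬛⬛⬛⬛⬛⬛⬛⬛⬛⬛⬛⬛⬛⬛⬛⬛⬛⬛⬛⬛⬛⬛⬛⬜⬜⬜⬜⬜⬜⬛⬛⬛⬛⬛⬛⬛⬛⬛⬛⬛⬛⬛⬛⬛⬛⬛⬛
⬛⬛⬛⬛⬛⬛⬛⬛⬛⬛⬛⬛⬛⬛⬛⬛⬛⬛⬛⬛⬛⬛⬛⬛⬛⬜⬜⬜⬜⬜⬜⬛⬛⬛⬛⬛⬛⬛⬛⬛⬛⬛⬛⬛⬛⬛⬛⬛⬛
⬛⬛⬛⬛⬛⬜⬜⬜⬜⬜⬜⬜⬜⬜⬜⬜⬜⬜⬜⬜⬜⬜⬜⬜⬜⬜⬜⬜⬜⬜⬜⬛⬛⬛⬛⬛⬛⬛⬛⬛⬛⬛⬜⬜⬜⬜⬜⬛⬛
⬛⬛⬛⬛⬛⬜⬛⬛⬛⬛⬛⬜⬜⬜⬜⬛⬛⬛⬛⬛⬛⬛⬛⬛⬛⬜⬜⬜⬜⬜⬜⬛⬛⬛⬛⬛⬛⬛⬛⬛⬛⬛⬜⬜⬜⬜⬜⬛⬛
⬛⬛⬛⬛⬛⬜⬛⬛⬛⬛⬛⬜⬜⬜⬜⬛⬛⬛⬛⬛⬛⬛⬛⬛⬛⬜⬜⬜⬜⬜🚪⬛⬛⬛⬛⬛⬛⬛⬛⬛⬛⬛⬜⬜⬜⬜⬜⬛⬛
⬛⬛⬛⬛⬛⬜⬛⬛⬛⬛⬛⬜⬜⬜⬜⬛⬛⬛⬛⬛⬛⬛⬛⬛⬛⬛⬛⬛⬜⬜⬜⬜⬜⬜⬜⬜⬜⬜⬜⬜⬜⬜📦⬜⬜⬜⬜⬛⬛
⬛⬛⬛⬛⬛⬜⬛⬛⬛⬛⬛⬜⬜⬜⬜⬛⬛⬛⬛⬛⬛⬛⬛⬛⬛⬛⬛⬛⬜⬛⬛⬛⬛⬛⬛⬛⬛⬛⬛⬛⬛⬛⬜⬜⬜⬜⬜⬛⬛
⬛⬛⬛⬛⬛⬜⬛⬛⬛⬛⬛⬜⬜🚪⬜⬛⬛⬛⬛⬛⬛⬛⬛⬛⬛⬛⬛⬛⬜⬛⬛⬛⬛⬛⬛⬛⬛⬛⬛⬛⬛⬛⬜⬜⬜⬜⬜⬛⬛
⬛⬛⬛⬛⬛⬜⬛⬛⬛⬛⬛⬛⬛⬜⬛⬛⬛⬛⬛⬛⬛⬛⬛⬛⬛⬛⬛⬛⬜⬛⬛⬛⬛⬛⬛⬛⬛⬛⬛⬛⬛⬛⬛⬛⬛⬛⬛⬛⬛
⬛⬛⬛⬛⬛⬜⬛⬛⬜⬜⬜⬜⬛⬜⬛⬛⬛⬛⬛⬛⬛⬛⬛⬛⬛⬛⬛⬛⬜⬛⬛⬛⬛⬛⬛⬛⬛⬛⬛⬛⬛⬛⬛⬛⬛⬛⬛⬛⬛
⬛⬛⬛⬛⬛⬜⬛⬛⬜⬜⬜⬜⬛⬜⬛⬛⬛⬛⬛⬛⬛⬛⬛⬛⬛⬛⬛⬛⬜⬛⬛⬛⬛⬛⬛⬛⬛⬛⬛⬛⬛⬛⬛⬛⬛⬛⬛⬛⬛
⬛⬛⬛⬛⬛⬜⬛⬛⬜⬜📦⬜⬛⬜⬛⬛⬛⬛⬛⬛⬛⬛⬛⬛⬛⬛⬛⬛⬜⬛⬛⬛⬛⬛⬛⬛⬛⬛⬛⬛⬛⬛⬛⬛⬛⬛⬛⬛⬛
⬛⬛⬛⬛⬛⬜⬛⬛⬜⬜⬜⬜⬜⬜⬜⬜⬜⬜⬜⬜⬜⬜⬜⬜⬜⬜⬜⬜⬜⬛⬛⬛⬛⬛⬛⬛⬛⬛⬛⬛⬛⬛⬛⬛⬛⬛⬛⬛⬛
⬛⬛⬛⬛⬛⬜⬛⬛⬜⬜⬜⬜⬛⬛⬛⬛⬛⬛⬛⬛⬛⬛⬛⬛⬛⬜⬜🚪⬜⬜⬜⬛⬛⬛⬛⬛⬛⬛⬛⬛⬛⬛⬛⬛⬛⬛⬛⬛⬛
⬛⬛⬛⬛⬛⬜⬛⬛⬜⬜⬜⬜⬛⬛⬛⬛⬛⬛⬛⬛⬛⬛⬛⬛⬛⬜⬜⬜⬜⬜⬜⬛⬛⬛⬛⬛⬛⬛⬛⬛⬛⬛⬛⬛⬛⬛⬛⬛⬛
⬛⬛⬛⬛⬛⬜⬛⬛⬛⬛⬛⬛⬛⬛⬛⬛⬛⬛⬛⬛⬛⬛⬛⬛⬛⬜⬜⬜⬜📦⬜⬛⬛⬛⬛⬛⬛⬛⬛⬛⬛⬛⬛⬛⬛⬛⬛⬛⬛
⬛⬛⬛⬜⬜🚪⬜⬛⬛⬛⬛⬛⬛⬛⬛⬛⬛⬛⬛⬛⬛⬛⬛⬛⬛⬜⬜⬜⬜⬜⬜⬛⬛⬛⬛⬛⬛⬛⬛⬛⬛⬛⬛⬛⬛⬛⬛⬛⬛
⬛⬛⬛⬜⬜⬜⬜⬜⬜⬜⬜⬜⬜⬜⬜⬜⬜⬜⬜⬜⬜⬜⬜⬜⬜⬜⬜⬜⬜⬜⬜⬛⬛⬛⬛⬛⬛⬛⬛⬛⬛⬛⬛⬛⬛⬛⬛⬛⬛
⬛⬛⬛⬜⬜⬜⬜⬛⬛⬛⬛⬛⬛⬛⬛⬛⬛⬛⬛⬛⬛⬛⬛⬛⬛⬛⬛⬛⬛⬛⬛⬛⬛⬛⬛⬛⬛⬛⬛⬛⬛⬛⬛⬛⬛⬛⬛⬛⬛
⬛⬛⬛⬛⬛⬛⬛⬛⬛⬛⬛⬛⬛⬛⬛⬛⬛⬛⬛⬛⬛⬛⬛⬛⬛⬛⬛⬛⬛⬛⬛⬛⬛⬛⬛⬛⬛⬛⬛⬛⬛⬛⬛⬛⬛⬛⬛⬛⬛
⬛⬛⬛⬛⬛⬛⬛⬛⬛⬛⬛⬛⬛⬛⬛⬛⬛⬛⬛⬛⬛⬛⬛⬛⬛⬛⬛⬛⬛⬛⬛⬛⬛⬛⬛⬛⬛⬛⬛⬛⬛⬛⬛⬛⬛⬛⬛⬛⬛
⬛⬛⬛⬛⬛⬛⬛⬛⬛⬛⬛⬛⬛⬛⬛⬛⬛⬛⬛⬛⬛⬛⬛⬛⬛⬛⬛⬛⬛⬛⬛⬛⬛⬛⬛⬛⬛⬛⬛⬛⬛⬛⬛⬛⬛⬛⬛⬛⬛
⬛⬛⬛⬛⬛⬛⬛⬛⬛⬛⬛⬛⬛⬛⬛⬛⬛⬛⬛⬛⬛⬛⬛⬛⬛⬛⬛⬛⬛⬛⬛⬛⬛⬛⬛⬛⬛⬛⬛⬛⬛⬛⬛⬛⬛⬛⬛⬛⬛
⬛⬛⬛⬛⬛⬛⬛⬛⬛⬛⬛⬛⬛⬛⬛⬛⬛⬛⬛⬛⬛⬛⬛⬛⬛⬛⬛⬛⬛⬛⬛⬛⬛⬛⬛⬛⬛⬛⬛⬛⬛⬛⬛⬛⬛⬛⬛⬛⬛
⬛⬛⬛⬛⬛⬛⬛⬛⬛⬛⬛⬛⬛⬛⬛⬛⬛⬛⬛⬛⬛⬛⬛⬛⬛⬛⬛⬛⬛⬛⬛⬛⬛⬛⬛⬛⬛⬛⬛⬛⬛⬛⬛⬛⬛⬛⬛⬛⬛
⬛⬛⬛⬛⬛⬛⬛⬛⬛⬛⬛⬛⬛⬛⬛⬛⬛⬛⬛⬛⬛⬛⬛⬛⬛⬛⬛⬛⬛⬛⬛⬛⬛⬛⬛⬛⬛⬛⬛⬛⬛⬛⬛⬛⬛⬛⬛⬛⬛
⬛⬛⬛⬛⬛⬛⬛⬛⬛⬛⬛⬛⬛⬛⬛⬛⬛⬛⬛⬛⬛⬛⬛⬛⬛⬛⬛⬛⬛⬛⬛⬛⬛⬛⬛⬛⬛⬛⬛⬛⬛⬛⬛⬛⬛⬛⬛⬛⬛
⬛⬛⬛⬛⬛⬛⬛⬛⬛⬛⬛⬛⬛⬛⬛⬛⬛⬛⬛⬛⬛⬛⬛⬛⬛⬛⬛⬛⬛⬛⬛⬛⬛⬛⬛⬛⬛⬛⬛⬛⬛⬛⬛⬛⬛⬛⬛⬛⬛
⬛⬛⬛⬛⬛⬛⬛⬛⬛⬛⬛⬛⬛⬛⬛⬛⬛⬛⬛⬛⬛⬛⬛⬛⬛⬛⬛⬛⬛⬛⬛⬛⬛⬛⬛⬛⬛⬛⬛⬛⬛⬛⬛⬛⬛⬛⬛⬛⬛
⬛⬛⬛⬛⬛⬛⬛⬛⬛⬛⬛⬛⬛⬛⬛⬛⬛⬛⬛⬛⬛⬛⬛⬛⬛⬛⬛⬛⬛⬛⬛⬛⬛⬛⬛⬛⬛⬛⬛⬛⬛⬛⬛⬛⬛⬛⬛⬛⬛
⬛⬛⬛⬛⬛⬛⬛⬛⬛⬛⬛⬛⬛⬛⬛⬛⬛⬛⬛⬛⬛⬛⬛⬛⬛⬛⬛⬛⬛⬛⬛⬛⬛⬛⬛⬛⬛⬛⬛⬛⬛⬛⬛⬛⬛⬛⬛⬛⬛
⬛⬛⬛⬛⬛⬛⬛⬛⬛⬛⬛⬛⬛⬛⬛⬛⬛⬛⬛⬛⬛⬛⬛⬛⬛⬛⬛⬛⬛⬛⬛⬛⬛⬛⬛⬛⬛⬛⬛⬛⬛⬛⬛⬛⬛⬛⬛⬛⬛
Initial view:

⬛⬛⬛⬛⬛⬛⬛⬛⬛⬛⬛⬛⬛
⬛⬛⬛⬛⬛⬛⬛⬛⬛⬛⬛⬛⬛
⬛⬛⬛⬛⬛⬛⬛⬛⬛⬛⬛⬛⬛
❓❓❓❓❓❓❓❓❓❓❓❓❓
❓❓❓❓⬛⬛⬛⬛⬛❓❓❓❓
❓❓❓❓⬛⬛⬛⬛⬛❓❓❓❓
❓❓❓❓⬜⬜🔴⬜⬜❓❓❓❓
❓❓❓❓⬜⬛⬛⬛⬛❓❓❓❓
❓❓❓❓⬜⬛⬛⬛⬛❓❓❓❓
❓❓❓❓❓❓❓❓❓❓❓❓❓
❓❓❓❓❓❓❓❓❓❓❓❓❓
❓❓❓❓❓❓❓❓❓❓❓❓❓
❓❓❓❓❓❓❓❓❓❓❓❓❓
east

⬛⬛⬛⬛⬛⬛⬛⬛⬛⬛⬛⬛⬛
⬛⬛⬛⬛⬛⬛⬛⬛⬛⬛⬛⬛⬛
⬛⬛⬛⬛⬛⬛⬛⬛⬛⬛⬛⬛⬛
❓❓❓❓❓❓❓❓❓❓❓❓❓
❓❓❓⬛⬛⬛⬛⬛⬛❓❓❓❓
❓❓❓⬛⬛⬛⬛⬛⬛❓❓❓❓
❓❓❓⬜⬜⬜🔴⬜⬜❓❓❓❓
❓❓❓⬜⬛⬛⬛⬛⬛❓❓❓❓
❓❓❓⬜⬛⬛⬛⬛⬛❓❓❓❓
❓❓❓❓❓❓❓❓❓❓❓❓❓
❓❓❓❓❓❓❓❓❓❓❓❓❓
❓❓❓❓❓❓❓❓❓❓❓❓❓
❓❓❓❓❓❓❓❓❓❓❓❓❓

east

⬛⬛⬛⬛⬛⬛⬛⬛⬛⬛⬛⬛⬛
⬛⬛⬛⬛⬛⬛⬛⬛⬛⬛⬛⬛⬛
⬛⬛⬛⬛⬛⬛⬛⬛⬛⬛⬛⬛⬛
❓❓❓❓❓❓❓❓❓❓❓❓❓
❓❓⬛⬛⬛⬛⬛⬛⬛❓❓❓❓
❓❓⬛⬛⬛⬛⬛⬛⬛❓❓❓❓
❓❓⬜⬜⬜⬜🔴⬜⬜❓❓❓❓
❓❓⬜⬛⬛⬛⬛⬛⬜❓❓❓❓
❓❓⬜⬛⬛⬛⬛⬛⬜❓❓❓❓
❓❓❓❓❓❓❓❓❓❓❓❓❓
❓❓❓❓❓❓❓❓❓❓❓❓❓
❓❓❓❓❓❓❓❓❓❓❓❓❓
❓❓❓❓❓❓❓❓❓❓❓❓❓

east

⬛⬛⬛⬛⬛⬛⬛⬛⬛⬛⬛⬛⬛
⬛⬛⬛⬛⬛⬛⬛⬛⬛⬛⬛⬛⬛
⬛⬛⬛⬛⬛⬛⬛⬛⬛⬛⬛⬛⬛
❓❓❓❓❓❓❓❓❓❓❓❓❓
❓⬛⬛⬛⬛⬛⬛⬛⬛❓❓❓❓
❓⬛⬛⬛⬛⬛⬛⬛⬛❓❓❓❓
❓⬜⬜⬜⬜⬜🔴⬜⬜❓❓❓❓
❓⬜⬛⬛⬛⬛⬛⬜⬜❓❓❓❓
❓⬜⬛⬛⬛⬛⬛⬜⬜❓❓❓❓
❓❓❓❓❓❓❓❓❓❓❓❓❓
❓❓❓❓❓❓❓❓❓❓❓❓❓
❓❓❓❓❓❓❓❓❓❓❓❓❓
❓❓❓❓❓❓❓❓❓❓❓❓❓

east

⬛⬛⬛⬛⬛⬛⬛⬛⬛⬛⬛⬛⬛
⬛⬛⬛⬛⬛⬛⬛⬛⬛⬛⬛⬛⬛
⬛⬛⬛⬛⬛⬛⬛⬛⬛⬛⬛⬛⬛
❓❓❓❓❓❓❓❓❓❓❓❓❓
⬛⬛⬛⬛⬛⬛⬛⬛⬛❓❓❓❓
⬛⬛⬛⬛⬛⬛⬛⬛⬛❓❓❓❓
⬜⬜⬜⬜⬜⬜🔴⬜⬜❓❓❓❓
⬜⬛⬛⬛⬛⬛⬜⬜⬜❓❓❓❓
⬜⬛⬛⬛⬛⬛⬜⬜⬜❓❓❓❓
❓❓❓❓❓❓❓❓❓❓❓❓❓
❓❓❓❓❓❓❓❓❓❓❓❓❓
❓❓❓❓❓❓❓❓❓❓❓❓❓
❓❓❓❓❓❓❓❓❓❓❓❓❓

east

⬛⬛⬛⬛⬛⬛⬛⬛⬛⬛⬛⬛⬛
⬛⬛⬛⬛⬛⬛⬛⬛⬛⬛⬛⬛⬛
⬛⬛⬛⬛⬛⬛⬛⬛⬛⬛⬛⬛⬛
❓❓❓❓❓❓❓❓❓❓❓❓❓
⬛⬛⬛⬛⬛⬛⬛⬛⬛❓❓❓❓
⬛⬛⬛⬛⬛⬛⬛⬛⬛❓❓❓❓
⬜⬜⬜⬜⬜⬜🔴⬜⬜❓❓❓❓
⬛⬛⬛⬛⬛⬜⬜⬜⬜❓❓❓❓
⬛⬛⬛⬛⬛⬜⬜⬜⬜❓❓❓❓
❓❓❓❓❓❓❓❓❓❓❓❓❓
❓❓❓❓❓❓❓❓❓❓❓❓❓
❓❓❓❓❓❓❓❓❓❓❓❓❓
❓❓❓❓❓❓❓❓❓❓❓❓❓

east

⬛⬛⬛⬛⬛⬛⬛⬛⬛⬛⬛⬛⬛
⬛⬛⬛⬛⬛⬛⬛⬛⬛⬛⬛⬛⬛
⬛⬛⬛⬛⬛⬛⬛⬛⬛⬛⬛⬛⬛
❓❓❓❓❓❓❓❓❓❓❓❓❓
⬛⬛⬛⬛⬛⬛⬛⬛⬛❓❓❓❓
⬛⬛⬛⬛⬛⬛⬛⬛⬛❓❓❓❓
⬜⬜⬜⬜⬜⬜🔴⬜⬜❓❓❓❓
⬛⬛⬛⬛⬜⬜⬜⬜⬛❓❓❓❓
⬛⬛⬛⬛⬜⬜⬜⬜⬛❓❓❓❓
❓❓❓❓❓❓❓❓❓❓❓❓❓
❓❓❓❓❓❓❓❓❓❓❓❓❓
❓❓❓❓❓❓❓❓❓❓❓❓❓
❓❓❓❓❓❓❓❓❓❓❓❓❓

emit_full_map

⬛⬛⬛⬛⬛⬛⬛⬛⬛⬛⬛
⬛⬛⬛⬛⬛⬛⬛⬛⬛⬛⬛
⬜⬜⬜⬜⬜⬜⬜⬜🔴⬜⬜
⬜⬛⬛⬛⬛⬛⬜⬜⬜⬜⬛
⬜⬛⬛⬛⬛⬛⬜⬜⬜⬜⬛

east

⬛⬛⬛⬛⬛⬛⬛⬛⬛⬛⬛⬛⬛
⬛⬛⬛⬛⬛⬛⬛⬛⬛⬛⬛⬛⬛
⬛⬛⬛⬛⬛⬛⬛⬛⬛⬛⬛⬛⬛
❓❓❓❓❓❓❓❓❓❓❓❓❓
⬛⬛⬛⬛⬛⬛⬛⬛⬛❓❓❓❓
⬛⬛⬛⬛⬛⬛⬛⬛⬛❓❓❓❓
⬜⬜⬜⬜⬜⬜🔴⬜⬜❓❓❓❓
⬛⬛⬛⬜⬜⬜⬜⬛⬛❓❓❓❓
⬛⬛⬛⬜⬜⬜⬜⬛⬛❓❓❓❓
❓❓❓❓❓❓❓❓❓❓❓❓❓
❓❓❓❓❓❓❓❓❓❓❓❓❓
❓❓❓❓❓❓❓❓❓❓❓❓❓
❓❓❓❓❓❓❓❓❓❓❓❓❓

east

⬛⬛⬛⬛⬛⬛⬛⬛⬛⬛⬛⬛⬛
⬛⬛⬛⬛⬛⬛⬛⬛⬛⬛⬛⬛⬛
⬛⬛⬛⬛⬛⬛⬛⬛⬛⬛⬛⬛⬛
❓❓❓❓❓❓❓❓❓❓❓❓❓
⬛⬛⬛⬛⬛⬛⬛⬛⬛❓❓❓❓
⬛⬛⬛⬛⬛⬛⬛⬛⬛❓❓❓❓
⬜⬜⬜⬜⬜⬜🔴⬜⬜❓❓❓❓
⬛⬛⬜⬜⬜⬜⬛⬛⬛❓❓❓❓
⬛⬛⬜⬜⬜⬜⬛⬛⬛❓❓❓❓
❓❓❓❓❓❓❓❓❓❓❓❓❓
❓❓❓❓❓❓❓❓❓❓❓❓❓
❓❓❓❓❓❓❓❓❓❓❓❓❓
❓❓❓❓❓❓❓❓❓❓❓❓❓

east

⬛⬛⬛⬛⬛⬛⬛⬛⬛⬛⬛⬛⬛
⬛⬛⬛⬛⬛⬛⬛⬛⬛⬛⬛⬛⬛
⬛⬛⬛⬛⬛⬛⬛⬛⬛⬛⬛⬛⬛
❓❓❓❓❓❓❓❓❓❓❓❓❓
⬛⬛⬛⬛⬛⬛⬛⬛⬛❓❓❓❓
⬛⬛⬛⬛⬛⬛⬛⬛⬛❓❓❓❓
⬜⬜⬜⬜⬜⬜🔴⬜⬜❓❓❓❓
⬛⬜⬜⬜⬜⬛⬛⬛⬛❓❓❓❓
⬛⬜⬜⬜⬜⬛⬛⬛⬛❓❓❓❓
❓❓❓❓❓❓❓❓❓❓❓❓❓
❓❓❓❓❓❓❓❓❓❓❓❓❓
❓❓❓❓❓❓❓❓❓❓❓❓❓
❓❓❓❓❓❓❓❓❓❓❓❓❓

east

⬛⬛⬛⬛⬛⬛⬛⬛⬛⬛⬛⬛⬛
⬛⬛⬛⬛⬛⬛⬛⬛⬛⬛⬛⬛⬛
⬛⬛⬛⬛⬛⬛⬛⬛⬛⬛⬛⬛⬛
❓❓❓❓❓❓❓❓❓❓❓❓❓
⬛⬛⬛⬛⬛⬛⬛⬛⬛❓❓❓❓
⬛⬛⬛⬛⬛⬛⬛⬛⬛❓❓❓❓
⬜⬜⬜⬜⬜⬜🔴⬜⬜❓❓❓❓
⬜⬜⬜⬜⬛⬛⬛⬛⬛❓❓❓❓
⬜⬜⬜⬜⬛⬛⬛⬛⬛❓❓❓❓
❓❓❓❓❓❓❓❓❓❓❓❓❓
❓❓❓❓❓❓❓❓❓❓❓❓❓
❓❓❓❓❓❓❓❓❓❓❓❓❓
❓❓❓❓❓❓❓❓❓❓❓❓❓

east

⬛⬛⬛⬛⬛⬛⬛⬛⬛⬛⬛⬛⬛
⬛⬛⬛⬛⬛⬛⬛⬛⬛⬛⬛⬛⬛
⬛⬛⬛⬛⬛⬛⬛⬛⬛⬛⬛⬛⬛
❓❓❓❓❓❓❓❓❓❓❓❓❓
⬛⬛⬛⬛⬛⬛⬛⬛⬛❓❓❓❓
⬛⬛⬛⬛⬛⬛⬛⬛⬛❓❓❓❓
⬜⬜⬜⬜⬜⬜🔴⬜⬜❓❓❓❓
⬜⬜⬜⬛⬛⬛⬛⬛⬛❓❓❓❓
⬜⬜⬜⬛⬛⬛⬛⬛⬛❓❓❓❓
❓❓❓❓❓❓❓❓❓❓❓❓❓
❓❓❓❓❓❓❓❓❓❓❓❓❓
❓❓❓❓❓❓❓❓❓❓❓❓❓
❓❓❓❓❓❓❓❓❓❓❓❓❓

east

⬛⬛⬛⬛⬛⬛⬛⬛⬛⬛⬛⬛⬛
⬛⬛⬛⬛⬛⬛⬛⬛⬛⬛⬛⬛⬛
⬛⬛⬛⬛⬛⬛⬛⬛⬛⬛⬛⬛⬛
❓❓❓❓❓❓❓❓❓❓❓❓❓
⬛⬛⬛⬛⬛⬛⬛⬛⬛❓❓❓❓
⬛⬛⬛⬛⬛⬛⬛⬛⬛❓❓❓❓
⬜⬜⬜⬜⬜⬜🔴⬜⬜❓❓❓❓
⬜⬜⬛⬛⬛⬛⬛⬛⬛❓❓❓❓
⬜⬜⬛⬛⬛⬛⬛⬛⬛❓❓❓❓
❓❓❓❓❓❓❓❓❓❓❓❓❓
❓❓❓❓❓❓❓❓❓❓❓❓❓
❓❓❓❓❓❓❓❓❓❓❓❓❓
❓❓❓❓❓❓❓❓❓❓❓❓❓

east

⬛⬛⬛⬛⬛⬛⬛⬛⬛⬛⬛⬛⬛
⬛⬛⬛⬛⬛⬛⬛⬛⬛⬛⬛⬛⬛
⬛⬛⬛⬛⬛⬛⬛⬛⬛⬛⬛⬛⬛
❓❓❓❓❓❓❓❓❓❓❓❓❓
⬛⬛⬛⬛⬛⬛⬛⬛⬛❓❓❓❓
⬛⬛⬛⬛⬛⬛⬛⬛⬛❓❓❓❓
⬜⬜⬜⬜⬜⬜🔴⬜⬜❓❓❓❓
⬜⬛⬛⬛⬛⬛⬛⬛⬛❓❓❓❓
⬜⬛⬛⬛⬛⬛⬛⬛⬛❓❓❓❓
❓❓❓❓❓❓❓❓❓❓❓❓❓
❓❓❓❓❓❓❓❓❓❓❓❓❓
❓❓❓❓❓❓❓❓❓❓❓❓❓
❓❓❓❓❓❓❓❓❓❓❓❓❓

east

⬛⬛⬛⬛⬛⬛⬛⬛⬛⬛⬛⬛⬛
⬛⬛⬛⬛⬛⬛⬛⬛⬛⬛⬛⬛⬛
⬛⬛⬛⬛⬛⬛⬛⬛⬛⬛⬛⬛⬛
❓❓❓❓❓❓❓❓❓❓❓❓❓
⬛⬛⬛⬛⬛⬛⬛⬛⬛❓❓❓❓
⬛⬛⬛⬛⬛⬛⬛⬛⬛❓❓❓❓
⬜⬜⬜⬜⬜⬜🔴⬜⬜❓❓❓❓
⬛⬛⬛⬛⬛⬛⬛⬛⬛❓❓❓❓
⬛⬛⬛⬛⬛⬛⬛⬛⬛❓❓❓❓
❓❓❓❓❓❓❓❓❓❓❓❓❓
❓❓❓❓❓❓❓❓❓❓❓❓❓
❓❓❓❓❓❓❓❓❓❓❓❓❓
❓❓❓❓❓❓❓❓❓❓❓❓❓

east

⬛⬛⬛⬛⬛⬛⬛⬛⬛⬛⬛⬛⬛
⬛⬛⬛⬛⬛⬛⬛⬛⬛⬛⬛⬛⬛
⬛⬛⬛⬛⬛⬛⬛⬛⬛⬛⬛⬛⬛
❓❓❓❓❓❓❓❓❓❓❓❓❓
⬛⬛⬛⬛⬛⬛⬛⬛⬛❓❓❓❓
⬛⬛⬛⬛⬛⬛⬛⬛⬛❓❓❓❓
⬜⬜⬜⬜⬜⬜🔴⬜⬜❓❓❓❓
⬛⬛⬛⬛⬛⬛⬛⬛⬛❓❓❓❓
⬛⬛⬛⬛⬛⬛⬛⬛⬛❓❓❓❓
❓❓❓❓❓❓❓❓❓❓❓❓❓
❓❓❓❓❓❓❓❓❓❓❓❓❓
❓❓❓❓❓❓❓❓❓❓❓❓❓
❓❓❓❓❓❓❓❓❓❓❓❓❓

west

⬛⬛⬛⬛⬛⬛⬛⬛⬛⬛⬛⬛⬛
⬛⬛⬛⬛⬛⬛⬛⬛⬛⬛⬛⬛⬛
⬛⬛⬛⬛⬛⬛⬛⬛⬛⬛⬛⬛⬛
❓❓❓❓❓❓❓❓❓❓❓❓❓
⬛⬛⬛⬛⬛⬛⬛⬛⬛⬛❓❓❓
⬛⬛⬛⬛⬛⬛⬛⬛⬛⬛❓❓❓
⬜⬜⬜⬜⬜⬜🔴⬜⬜⬜❓❓❓
⬛⬛⬛⬛⬛⬛⬛⬛⬛⬛❓❓❓
⬛⬛⬛⬛⬛⬛⬛⬛⬛⬛❓❓❓
❓❓❓❓❓❓❓❓❓❓❓❓❓
❓❓❓❓❓❓❓❓❓❓❓❓❓
❓❓❓❓❓❓❓❓❓❓❓❓❓
❓❓❓❓❓❓❓❓❓❓❓❓❓


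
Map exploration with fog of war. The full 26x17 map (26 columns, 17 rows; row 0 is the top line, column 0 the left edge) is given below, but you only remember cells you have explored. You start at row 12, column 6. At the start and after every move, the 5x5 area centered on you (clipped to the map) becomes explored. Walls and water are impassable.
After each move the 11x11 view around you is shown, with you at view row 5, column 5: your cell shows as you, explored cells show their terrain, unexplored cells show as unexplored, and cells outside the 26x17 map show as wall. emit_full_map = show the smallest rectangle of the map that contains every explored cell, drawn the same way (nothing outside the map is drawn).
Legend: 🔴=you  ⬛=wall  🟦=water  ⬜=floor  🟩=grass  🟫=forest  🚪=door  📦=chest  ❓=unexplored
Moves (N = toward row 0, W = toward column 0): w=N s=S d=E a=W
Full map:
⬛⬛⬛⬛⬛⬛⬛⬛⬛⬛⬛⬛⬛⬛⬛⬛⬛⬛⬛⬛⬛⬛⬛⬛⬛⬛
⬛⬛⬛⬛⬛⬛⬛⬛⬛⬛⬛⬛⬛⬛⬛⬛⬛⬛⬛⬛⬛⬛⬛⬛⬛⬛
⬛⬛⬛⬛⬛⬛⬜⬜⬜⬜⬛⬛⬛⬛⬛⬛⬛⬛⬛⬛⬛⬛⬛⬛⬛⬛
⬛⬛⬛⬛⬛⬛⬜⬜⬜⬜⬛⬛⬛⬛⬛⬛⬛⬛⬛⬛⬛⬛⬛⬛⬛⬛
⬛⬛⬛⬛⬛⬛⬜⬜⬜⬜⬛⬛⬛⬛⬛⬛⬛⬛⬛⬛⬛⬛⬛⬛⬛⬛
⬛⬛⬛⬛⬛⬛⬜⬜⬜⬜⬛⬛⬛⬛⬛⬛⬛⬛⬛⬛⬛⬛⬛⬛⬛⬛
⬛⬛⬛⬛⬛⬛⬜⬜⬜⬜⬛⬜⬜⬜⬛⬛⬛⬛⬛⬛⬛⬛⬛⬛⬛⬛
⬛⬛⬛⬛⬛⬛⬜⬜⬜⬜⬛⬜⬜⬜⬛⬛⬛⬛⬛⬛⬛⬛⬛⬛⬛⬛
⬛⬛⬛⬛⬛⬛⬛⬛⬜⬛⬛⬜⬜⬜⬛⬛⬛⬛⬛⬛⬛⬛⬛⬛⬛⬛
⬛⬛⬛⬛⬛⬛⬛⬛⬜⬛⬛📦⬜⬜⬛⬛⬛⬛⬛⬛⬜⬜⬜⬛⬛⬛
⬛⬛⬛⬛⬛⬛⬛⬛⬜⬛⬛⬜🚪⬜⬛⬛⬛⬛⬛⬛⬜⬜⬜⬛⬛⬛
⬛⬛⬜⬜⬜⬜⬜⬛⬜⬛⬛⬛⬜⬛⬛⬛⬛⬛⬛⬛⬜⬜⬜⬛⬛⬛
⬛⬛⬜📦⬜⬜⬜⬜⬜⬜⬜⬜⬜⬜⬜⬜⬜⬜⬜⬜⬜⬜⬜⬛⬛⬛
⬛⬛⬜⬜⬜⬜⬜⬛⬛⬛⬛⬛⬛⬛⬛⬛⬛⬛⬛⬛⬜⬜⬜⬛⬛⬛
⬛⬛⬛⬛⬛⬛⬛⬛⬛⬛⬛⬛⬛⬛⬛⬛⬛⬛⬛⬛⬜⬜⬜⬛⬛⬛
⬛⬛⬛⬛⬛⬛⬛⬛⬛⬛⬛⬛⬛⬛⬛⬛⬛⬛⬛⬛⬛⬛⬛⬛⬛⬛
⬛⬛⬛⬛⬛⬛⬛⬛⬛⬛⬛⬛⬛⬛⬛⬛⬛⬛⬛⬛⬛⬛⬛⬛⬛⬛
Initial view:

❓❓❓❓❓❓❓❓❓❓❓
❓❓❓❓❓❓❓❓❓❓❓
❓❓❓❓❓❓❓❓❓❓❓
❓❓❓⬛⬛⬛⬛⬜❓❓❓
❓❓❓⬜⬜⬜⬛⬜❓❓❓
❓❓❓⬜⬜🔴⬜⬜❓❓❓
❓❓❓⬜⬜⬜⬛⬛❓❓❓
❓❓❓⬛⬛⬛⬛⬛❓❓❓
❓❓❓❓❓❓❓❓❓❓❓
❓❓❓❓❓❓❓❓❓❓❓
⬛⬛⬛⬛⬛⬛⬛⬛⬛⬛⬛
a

❓❓❓❓❓❓❓❓❓❓❓
❓❓❓❓❓❓❓❓❓❓❓
❓❓❓❓❓❓❓❓❓❓❓
❓❓❓⬛⬛⬛⬛⬛⬜❓❓
❓❓❓⬜⬜⬜⬜⬛⬜❓❓
❓❓❓📦⬜🔴⬜⬜⬜❓❓
❓❓❓⬜⬜⬜⬜⬛⬛❓❓
❓❓❓⬛⬛⬛⬛⬛⬛❓❓
❓❓❓❓❓❓❓❓❓❓❓
❓❓❓❓❓❓❓❓❓❓❓
⬛⬛⬛⬛⬛⬛⬛⬛⬛⬛⬛

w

❓❓❓❓❓❓❓❓❓❓❓
❓❓❓❓❓❓❓❓❓❓❓
❓❓❓❓❓❓❓❓❓❓❓
❓❓❓⬛⬛⬛⬛⬛❓❓❓
❓❓❓⬛⬛⬛⬛⬛⬜❓❓
❓❓❓⬜⬜🔴⬜⬛⬜❓❓
❓❓❓📦⬜⬜⬜⬜⬜❓❓
❓❓❓⬜⬜⬜⬜⬛⬛❓❓
❓❓❓⬛⬛⬛⬛⬛⬛❓❓
❓❓❓❓❓❓❓❓❓❓❓
❓❓❓❓❓❓❓❓❓❓❓

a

⬛❓❓❓❓❓❓❓❓❓❓
⬛❓❓❓❓❓❓❓❓❓❓
⬛❓❓❓❓❓❓❓❓❓❓
⬛❓❓⬛⬛⬛⬛⬛⬛❓❓
⬛❓❓⬛⬛⬛⬛⬛⬛⬜❓
⬛❓❓⬜⬜🔴⬜⬜⬛⬜❓
⬛❓❓⬜📦⬜⬜⬜⬜⬜❓
⬛❓❓⬜⬜⬜⬜⬜⬛⬛❓
⬛❓❓❓⬛⬛⬛⬛⬛⬛❓
⬛❓❓❓❓❓❓❓❓❓❓
⬛❓❓❓❓❓❓❓❓❓❓

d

❓❓❓❓❓❓❓❓❓❓❓
❓❓❓❓❓❓❓❓❓❓❓
❓❓❓❓❓❓❓❓❓❓❓
❓❓⬛⬛⬛⬛⬛⬛❓❓❓
❓❓⬛⬛⬛⬛⬛⬛⬜❓❓
❓❓⬜⬜⬜🔴⬜⬛⬜❓❓
❓❓⬜📦⬜⬜⬜⬜⬜❓❓
❓❓⬜⬜⬜⬜⬜⬛⬛❓❓
❓❓❓⬛⬛⬛⬛⬛⬛❓❓
❓❓❓❓❓❓❓❓❓❓❓
❓❓❓❓❓❓❓❓❓❓❓

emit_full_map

⬛⬛⬛⬛⬛⬛❓
⬛⬛⬛⬛⬛⬛⬜
⬜⬜⬜🔴⬜⬛⬜
⬜📦⬜⬜⬜⬜⬜
⬜⬜⬜⬜⬜⬛⬛
❓⬛⬛⬛⬛⬛⬛

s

❓❓❓❓❓❓❓❓❓❓❓
❓❓❓❓❓❓❓❓❓❓❓
❓❓⬛⬛⬛⬛⬛⬛❓❓❓
❓❓⬛⬛⬛⬛⬛⬛⬜❓❓
❓❓⬜⬜⬜⬜⬜⬛⬜❓❓
❓❓⬜📦⬜🔴⬜⬜⬜❓❓
❓❓⬜⬜⬜⬜⬜⬛⬛❓❓
❓❓❓⬛⬛⬛⬛⬛⬛❓❓
❓❓❓❓❓❓❓❓❓❓❓
❓❓❓❓❓❓❓❓❓❓❓
⬛⬛⬛⬛⬛⬛⬛⬛⬛⬛⬛

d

❓❓❓❓❓❓❓❓❓❓❓
❓❓❓❓❓❓❓❓❓❓❓
❓⬛⬛⬛⬛⬛⬛❓❓❓❓
❓⬛⬛⬛⬛⬛⬛⬜❓❓❓
❓⬜⬜⬜⬜⬜⬛⬜❓❓❓
❓⬜📦⬜⬜🔴⬜⬜❓❓❓
❓⬜⬜⬜⬜⬜⬛⬛❓❓❓
❓❓⬛⬛⬛⬛⬛⬛❓❓❓
❓❓❓❓❓❓❓❓❓❓❓
❓❓❓❓❓❓❓❓❓❓❓
⬛⬛⬛⬛⬛⬛⬛⬛⬛⬛⬛

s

❓❓❓❓❓❓❓❓❓❓❓
❓⬛⬛⬛⬛⬛⬛❓❓❓❓
❓⬛⬛⬛⬛⬛⬛⬜❓❓❓
❓⬜⬜⬜⬜⬜⬛⬜❓❓❓
❓⬜📦⬜⬜⬜⬜⬜❓❓❓
❓⬜⬜⬜⬜🔴⬛⬛❓❓❓
❓❓⬛⬛⬛⬛⬛⬛❓❓❓
❓❓❓⬛⬛⬛⬛⬛❓❓❓
❓❓❓❓❓❓❓❓❓❓❓
⬛⬛⬛⬛⬛⬛⬛⬛⬛⬛⬛
⬛⬛⬛⬛⬛⬛⬛⬛⬛⬛⬛

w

❓❓❓❓❓❓❓❓❓❓❓
❓❓❓❓❓❓❓❓❓❓❓
❓⬛⬛⬛⬛⬛⬛❓❓❓❓
❓⬛⬛⬛⬛⬛⬛⬜❓❓❓
❓⬜⬜⬜⬜⬜⬛⬜❓❓❓
❓⬜📦⬜⬜🔴⬜⬜❓❓❓
❓⬜⬜⬜⬜⬜⬛⬛❓❓❓
❓❓⬛⬛⬛⬛⬛⬛❓❓❓
❓❓❓⬛⬛⬛⬛⬛❓❓❓
❓❓❓❓❓❓❓❓❓❓❓
⬛⬛⬛⬛⬛⬛⬛⬛⬛⬛⬛

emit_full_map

⬛⬛⬛⬛⬛⬛❓
⬛⬛⬛⬛⬛⬛⬜
⬜⬜⬜⬜⬜⬛⬜
⬜📦⬜⬜🔴⬜⬜
⬜⬜⬜⬜⬜⬛⬛
❓⬛⬛⬛⬛⬛⬛
❓❓⬛⬛⬛⬛⬛

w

❓❓❓❓❓❓❓❓❓❓❓
❓❓❓❓❓❓❓❓❓❓❓
❓❓❓❓❓❓❓❓❓❓❓
❓⬛⬛⬛⬛⬛⬛⬜❓❓❓
❓⬛⬛⬛⬛⬛⬛⬜❓❓❓
❓⬜⬜⬜⬜🔴⬛⬜❓❓❓
❓⬜📦⬜⬜⬜⬜⬜❓❓❓
❓⬜⬜⬜⬜⬜⬛⬛❓❓❓
❓❓⬛⬛⬛⬛⬛⬛❓❓❓
❓❓❓⬛⬛⬛⬛⬛❓❓❓
❓❓❓❓❓❓❓❓❓❓❓

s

❓❓❓❓❓❓❓❓❓❓❓
❓❓❓❓❓❓❓❓❓❓❓
❓⬛⬛⬛⬛⬛⬛⬜❓❓❓
❓⬛⬛⬛⬛⬛⬛⬜❓❓❓
❓⬜⬜⬜⬜⬜⬛⬜❓❓❓
❓⬜📦⬜⬜🔴⬜⬜❓❓❓
❓⬜⬜⬜⬜⬜⬛⬛❓❓❓
❓❓⬛⬛⬛⬛⬛⬛❓❓❓
❓❓❓⬛⬛⬛⬛⬛❓❓❓
❓❓❓❓❓❓❓❓❓❓❓
⬛⬛⬛⬛⬛⬛⬛⬛⬛⬛⬛

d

❓❓❓❓❓❓❓❓❓❓❓
❓❓❓❓❓❓❓❓❓❓❓
⬛⬛⬛⬛⬛⬛⬜❓❓❓❓
⬛⬛⬛⬛⬛⬛⬜⬛❓❓❓
⬜⬜⬜⬜⬜⬛⬜⬛❓❓❓
⬜📦⬜⬜⬜🔴⬜⬜❓❓❓
⬜⬜⬜⬜⬜⬛⬛⬛❓❓❓
❓⬛⬛⬛⬛⬛⬛⬛❓❓❓
❓❓⬛⬛⬛⬛⬛❓❓❓❓
❓❓❓❓❓❓❓❓❓❓❓
⬛⬛⬛⬛⬛⬛⬛⬛⬛⬛⬛

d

❓❓❓❓❓❓❓❓❓❓❓
❓❓❓❓❓❓❓❓❓❓❓
⬛⬛⬛⬛⬛⬜❓❓❓❓❓
⬛⬛⬛⬛⬛⬜⬛⬛❓❓❓
⬜⬜⬜⬜⬛⬜⬛⬛❓❓❓
📦⬜⬜⬜⬜🔴⬜⬜❓❓❓
⬜⬜⬜⬜⬛⬛⬛⬛❓❓❓
⬛⬛⬛⬛⬛⬛⬛⬛❓❓❓
❓⬛⬛⬛⬛⬛❓❓❓❓❓
❓❓❓❓❓❓❓❓❓❓❓
⬛⬛⬛⬛⬛⬛⬛⬛⬛⬛⬛

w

❓❓❓❓❓❓❓❓❓❓❓
❓❓❓❓❓❓❓❓❓❓❓
❓❓❓❓❓❓❓❓❓❓❓
⬛⬛⬛⬛⬛⬜⬛⬛❓❓❓
⬛⬛⬛⬛⬛⬜⬛⬛❓❓❓
⬜⬜⬜⬜⬛🔴⬛⬛❓❓❓
📦⬜⬜⬜⬜⬜⬜⬜❓❓❓
⬜⬜⬜⬜⬛⬛⬛⬛❓❓❓
⬛⬛⬛⬛⬛⬛⬛⬛❓❓❓
❓⬛⬛⬛⬛⬛❓❓❓❓❓
❓❓❓❓❓❓❓❓❓❓❓

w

❓❓❓❓❓❓❓❓❓❓❓
❓❓❓❓❓❓❓❓❓❓❓
❓❓❓❓❓❓❓❓❓❓❓
❓❓❓⬛⬛⬜⬛⬛❓❓❓
⬛⬛⬛⬛⬛⬜⬛⬛❓❓❓
⬛⬛⬛⬛⬛🔴⬛⬛❓❓❓
⬜⬜⬜⬜⬛⬜⬛⬛❓❓❓
📦⬜⬜⬜⬜⬜⬜⬜❓❓❓
⬜⬜⬜⬜⬛⬛⬛⬛❓❓❓
⬛⬛⬛⬛⬛⬛⬛⬛❓❓❓
❓⬛⬛⬛⬛⬛❓❓❓❓❓

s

❓❓❓❓❓❓❓❓❓❓❓
❓❓❓❓❓❓❓❓❓❓❓
❓❓❓⬛⬛⬜⬛⬛❓❓❓
⬛⬛⬛⬛⬛⬜⬛⬛❓❓❓
⬛⬛⬛⬛⬛⬜⬛⬛❓❓❓
⬜⬜⬜⬜⬛🔴⬛⬛❓❓❓
📦⬜⬜⬜⬜⬜⬜⬜❓❓❓
⬜⬜⬜⬜⬛⬛⬛⬛❓❓❓
⬛⬛⬛⬛⬛⬛⬛⬛❓❓❓
❓⬛⬛⬛⬛⬛❓❓❓❓❓
❓❓❓❓❓❓❓❓❓❓❓

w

❓❓❓❓❓❓❓❓❓❓❓
❓❓❓❓❓❓❓❓❓❓❓
❓❓❓❓❓❓❓❓❓❓❓
❓❓❓⬛⬛⬜⬛⬛❓❓❓
⬛⬛⬛⬛⬛⬜⬛⬛❓❓❓
⬛⬛⬛⬛⬛🔴⬛⬛❓❓❓
⬜⬜⬜⬜⬛⬜⬛⬛❓❓❓
📦⬜⬜⬜⬜⬜⬜⬜❓❓❓
⬜⬜⬜⬜⬛⬛⬛⬛❓❓❓
⬛⬛⬛⬛⬛⬛⬛⬛❓❓❓
❓⬛⬛⬛⬛⬛❓❓❓❓❓

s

❓❓❓❓❓❓❓❓❓❓❓
❓❓❓❓❓❓❓❓❓❓❓
❓❓❓⬛⬛⬜⬛⬛❓❓❓
⬛⬛⬛⬛⬛⬜⬛⬛❓❓❓
⬛⬛⬛⬛⬛⬜⬛⬛❓❓❓
⬜⬜⬜⬜⬛🔴⬛⬛❓❓❓
📦⬜⬜⬜⬜⬜⬜⬜❓❓❓
⬜⬜⬜⬜⬛⬛⬛⬛❓❓❓
⬛⬛⬛⬛⬛⬛⬛⬛❓❓❓
❓⬛⬛⬛⬛⬛❓❓❓❓❓
❓❓❓❓❓❓❓❓❓❓❓

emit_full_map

❓❓❓❓⬛⬛⬜⬛⬛
⬛⬛⬛⬛⬛⬛⬜⬛⬛
⬛⬛⬛⬛⬛⬛⬜⬛⬛
⬜⬜⬜⬜⬜⬛🔴⬛⬛
⬜📦⬜⬜⬜⬜⬜⬜⬜
⬜⬜⬜⬜⬜⬛⬛⬛⬛
❓⬛⬛⬛⬛⬛⬛⬛⬛
❓❓⬛⬛⬛⬛⬛❓❓


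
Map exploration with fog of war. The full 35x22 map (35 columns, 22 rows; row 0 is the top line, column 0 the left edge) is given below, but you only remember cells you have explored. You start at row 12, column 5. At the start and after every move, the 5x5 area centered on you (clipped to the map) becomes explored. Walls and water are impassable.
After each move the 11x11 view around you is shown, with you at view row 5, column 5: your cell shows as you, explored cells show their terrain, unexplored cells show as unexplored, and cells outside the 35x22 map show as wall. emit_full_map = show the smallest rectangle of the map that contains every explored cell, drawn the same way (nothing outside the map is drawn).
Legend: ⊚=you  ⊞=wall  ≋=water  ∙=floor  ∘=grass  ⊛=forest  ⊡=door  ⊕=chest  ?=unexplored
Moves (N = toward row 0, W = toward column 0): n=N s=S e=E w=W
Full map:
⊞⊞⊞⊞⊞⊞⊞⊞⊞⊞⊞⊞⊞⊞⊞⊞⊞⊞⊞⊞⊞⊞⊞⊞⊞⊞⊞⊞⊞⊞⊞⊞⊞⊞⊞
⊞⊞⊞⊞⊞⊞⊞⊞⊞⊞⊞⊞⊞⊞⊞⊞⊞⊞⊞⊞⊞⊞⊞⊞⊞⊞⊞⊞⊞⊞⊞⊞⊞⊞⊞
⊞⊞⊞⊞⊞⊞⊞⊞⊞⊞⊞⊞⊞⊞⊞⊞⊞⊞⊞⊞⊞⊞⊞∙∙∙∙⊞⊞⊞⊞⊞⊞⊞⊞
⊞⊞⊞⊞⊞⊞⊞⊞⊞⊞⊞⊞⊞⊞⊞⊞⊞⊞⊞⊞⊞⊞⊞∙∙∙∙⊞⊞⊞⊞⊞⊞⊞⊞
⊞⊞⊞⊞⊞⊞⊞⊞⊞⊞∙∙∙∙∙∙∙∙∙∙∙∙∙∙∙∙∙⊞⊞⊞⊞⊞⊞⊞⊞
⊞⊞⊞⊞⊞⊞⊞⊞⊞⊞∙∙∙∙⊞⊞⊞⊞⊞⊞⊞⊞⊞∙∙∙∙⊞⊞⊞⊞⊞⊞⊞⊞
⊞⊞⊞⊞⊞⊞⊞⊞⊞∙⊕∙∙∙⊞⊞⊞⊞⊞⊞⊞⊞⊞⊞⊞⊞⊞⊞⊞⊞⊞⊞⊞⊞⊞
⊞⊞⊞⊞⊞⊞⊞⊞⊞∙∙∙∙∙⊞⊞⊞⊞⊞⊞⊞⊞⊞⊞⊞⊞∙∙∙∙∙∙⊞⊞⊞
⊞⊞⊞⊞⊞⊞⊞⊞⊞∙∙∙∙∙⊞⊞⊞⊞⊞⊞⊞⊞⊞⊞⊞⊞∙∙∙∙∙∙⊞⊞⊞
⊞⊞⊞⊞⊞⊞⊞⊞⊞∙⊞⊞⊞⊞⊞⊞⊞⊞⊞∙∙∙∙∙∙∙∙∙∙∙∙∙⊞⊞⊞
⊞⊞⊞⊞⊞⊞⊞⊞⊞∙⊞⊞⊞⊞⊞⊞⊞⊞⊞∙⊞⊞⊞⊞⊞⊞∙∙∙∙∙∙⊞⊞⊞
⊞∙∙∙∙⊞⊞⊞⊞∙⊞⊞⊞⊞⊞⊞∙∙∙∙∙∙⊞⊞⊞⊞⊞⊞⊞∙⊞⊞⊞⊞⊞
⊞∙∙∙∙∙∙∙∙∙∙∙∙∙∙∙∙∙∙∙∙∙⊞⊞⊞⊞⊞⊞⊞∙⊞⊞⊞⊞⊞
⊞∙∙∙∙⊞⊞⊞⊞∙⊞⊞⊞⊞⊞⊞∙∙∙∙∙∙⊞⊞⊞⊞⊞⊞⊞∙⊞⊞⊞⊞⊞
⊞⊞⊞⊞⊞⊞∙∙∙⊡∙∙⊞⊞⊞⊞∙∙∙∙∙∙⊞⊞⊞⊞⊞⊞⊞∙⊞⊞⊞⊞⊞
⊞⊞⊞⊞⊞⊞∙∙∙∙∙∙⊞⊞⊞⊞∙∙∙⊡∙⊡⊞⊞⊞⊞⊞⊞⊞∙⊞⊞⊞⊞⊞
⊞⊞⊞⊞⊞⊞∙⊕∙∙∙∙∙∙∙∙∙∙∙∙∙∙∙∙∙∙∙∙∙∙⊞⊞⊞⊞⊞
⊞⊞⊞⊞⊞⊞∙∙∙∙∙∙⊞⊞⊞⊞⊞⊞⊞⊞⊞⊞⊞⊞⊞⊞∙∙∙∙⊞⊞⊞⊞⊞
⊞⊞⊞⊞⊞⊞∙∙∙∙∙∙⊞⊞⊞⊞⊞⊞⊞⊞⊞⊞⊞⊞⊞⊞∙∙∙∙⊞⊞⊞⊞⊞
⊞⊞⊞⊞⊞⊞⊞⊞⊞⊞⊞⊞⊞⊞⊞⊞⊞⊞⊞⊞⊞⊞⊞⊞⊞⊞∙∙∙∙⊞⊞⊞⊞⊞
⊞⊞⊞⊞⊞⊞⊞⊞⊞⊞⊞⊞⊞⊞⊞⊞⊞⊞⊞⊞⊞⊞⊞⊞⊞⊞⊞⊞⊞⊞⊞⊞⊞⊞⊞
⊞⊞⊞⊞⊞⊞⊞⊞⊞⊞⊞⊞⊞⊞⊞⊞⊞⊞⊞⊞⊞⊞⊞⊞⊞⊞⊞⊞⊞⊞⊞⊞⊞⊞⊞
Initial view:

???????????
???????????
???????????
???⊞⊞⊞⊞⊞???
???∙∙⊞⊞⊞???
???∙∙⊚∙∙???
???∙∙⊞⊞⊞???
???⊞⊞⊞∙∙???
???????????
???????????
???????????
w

⊞??????????
⊞??????????
⊞??????????
⊞??⊞⊞⊞⊞⊞⊞??
⊞??∙∙∙⊞⊞⊞??
⊞??∙∙⊚∙∙∙??
⊞??∙∙∙⊞⊞⊞??
⊞??⊞⊞⊞⊞∙∙??
⊞??????????
⊞??????????
⊞??????????

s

⊞??????????
⊞??????????
⊞??⊞⊞⊞⊞⊞⊞??
⊞??∙∙∙⊞⊞⊞??
⊞??∙∙∙∙∙∙??
⊞??∙∙⊚⊞⊞⊞??
⊞??⊞⊞⊞⊞∙∙??
⊞??⊞⊞⊞⊞∙???
⊞??????????
⊞??????????
⊞??????????

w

⊞⊞?????????
⊞⊞?????????
⊞⊞??⊞⊞⊞⊞⊞⊞?
⊞⊞?∙∙∙∙⊞⊞⊞?
⊞⊞?∙∙∙∙∙∙∙?
⊞⊞?∙∙⊚∙⊞⊞⊞?
⊞⊞?⊞⊞⊞⊞⊞∙∙?
⊞⊞?⊞⊞⊞⊞⊞∙??
⊞⊞?????????
⊞⊞?????????
⊞⊞?????????

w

⊞⊞⊞????????
⊞⊞⊞????????
⊞⊞⊞??⊞⊞⊞⊞⊞⊞
⊞⊞⊞⊞∙∙∙∙⊞⊞⊞
⊞⊞⊞⊞∙∙∙∙∙∙∙
⊞⊞⊞⊞∙⊚∙∙⊞⊞⊞
⊞⊞⊞⊞⊞⊞⊞⊞⊞∙∙
⊞⊞⊞⊞⊞⊞⊞⊞⊞∙?
⊞⊞⊞????????
⊞⊞⊞????????
⊞⊞⊞????????

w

⊞⊞⊞⊞???????
⊞⊞⊞⊞???????
⊞⊞⊞⊞??⊞⊞⊞⊞⊞
⊞⊞⊞⊞⊞∙∙∙∙⊞⊞
⊞⊞⊞⊞⊞∙∙∙∙∙∙
⊞⊞⊞⊞⊞⊚∙∙∙⊞⊞
⊞⊞⊞⊞⊞⊞⊞⊞⊞⊞∙
⊞⊞⊞⊞⊞⊞⊞⊞⊞⊞∙
⊞⊞⊞⊞???????
⊞⊞⊞⊞???????
⊞⊞⊞⊞???????

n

⊞⊞⊞⊞???????
⊞⊞⊞⊞???????
⊞⊞⊞⊞???????
⊞⊞⊞⊞⊞⊞⊞⊞⊞⊞⊞
⊞⊞⊞⊞⊞∙∙∙∙⊞⊞
⊞⊞⊞⊞⊞⊚∙∙∙∙∙
⊞⊞⊞⊞⊞∙∙∙∙⊞⊞
⊞⊞⊞⊞⊞⊞⊞⊞⊞⊞∙
⊞⊞⊞⊞⊞⊞⊞⊞⊞⊞∙
⊞⊞⊞⊞???????
⊞⊞⊞⊞???????

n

⊞⊞⊞⊞???????
⊞⊞⊞⊞???????
⊞⊞⊞⊞???????
⊞⊞⊞⊞⊞⊞⊞⊞???
⊞⊞⊞⊞⊞⊞⊞⊞⊞⊞⊞
⊞⊞⊞⊞⊞⊚∙∙∙⊞⊞
⊞⊞⊞⊞⊞∙∙∙∙∙∙
⊞⊞⊞⊞⊞∙∙∙∙⊞⊞
⊞⊞⊞⊞⊞⊞⊞⊞⊞⊞∙
⊞⊞⊞⊞⊞⊞⊞⊞⊞⊞∙
⊞⊞⊞⊞???????

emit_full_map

⊞⊞⊞⊞????
⊞⊞⊞⊞⊞⊞⊞⊞
⊞⊚∙∙∙⊞⊞⊞
⊞∙∙∙∙∙∙∙
⊞∙∙∙∙⊞⊞⊞
⊞⊞⊞⊞⊞⊞∙∙
⊞⊞⊞⊞⊞⊞∙?

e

⊞⊞⊞????????
⊞⊞⊞????????
⊞⊞⊞????????
⊞⊞⊞⊞⊞⊞⊞⊞???
⊞⊞⊞⊞⊞⊞⊞⊞⊞⊞⊞
⊞⊞⊞⊞∙⊚∙∙⊞⊞⊞
⊞⊞⊞⊞∙∙∙∙∙∙∙
⊞⊞⊞⊞∙∙∙∙⊞⊞⊞
⊞⊞⊞⊞⊞⊞⊞⊞⊞∙∙
⊞⊞⊞⊞⊞⊞⊞⊞⊞∙?
⊞⊞⊞????????

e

⊞⊞?????????
⊞⊞?????????
⊞⊞?????????
⊞⊞⊞⊞⊞⊞⊞⊞???
⊞⊞⊞⊞⊞⊞⊞⊞⊞⊞?
⊞⊞⊞∙∙⊚∙⊞⊞⊞?
⊞⊞⊞∙∙∙∙∙∙∙?
⊞⊞⊞∙∙∙∙⊞⊞⊞?
⊞⊞⊞⊞⊞⊞⊞⊞∙∙?
⊞⊞⊞⊞⊞⊞⊞⊞∙??
⊞⊞?????????

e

⊞??????????
⊞??????????
⊞??????????
⊞⊞⊞⊞⊞⊞⊞⊞???
⊞⊞⊞⊞⊞⊞⊞⊞⊞??
⊞⊞∙∙∙⊚⊞⊞⊞??
⊞⊞∙∙∙∙∙∙∙??
⊞⊞∙∙∙∙⊞⊞⊞??
⊞⊞⊞⊞⊞⊞⊞∙∙??
⊞⊞⊞⊞⊞⊞⊞∙???
⊞??????????

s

⊞??????????
⊞??????????
⊞⊞⊞⊞⊞⊞⊞⊞???
⊞⊞⊞⊞⊞⊞⊞⊞⊞??
⊞⊞∙∙∙∙⊞⊞⊞??
⊞⊞∙∙∙⊚∙∙∙??
⊞⊞∙∙∙∙⊞⊞⊞??
⊞⊞⊞⊞⊞⊞⊞∙∙??
⊞⊞⊞⊞⊞⊞⊞∙???
⊞??????????
⊞??????????

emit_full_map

⊞⊞⊞⊞⊞⊞⊞?
⊞⊞⊞⊞⊞⊞⊞⊞
⊞∙∙∙∙⊞⊞⊞
⊞∙∙∙⊚∙∙∙
⊞∙∙∙∙⊞⊞⊞
⊞⊞⊞⊞⊞⊞∙∙
⊞⊞⊞⊞⊞⊞∙?

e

???????????
???????????
⊞⊞⊞⊞⊞⊞⊞????
⊞⊞⊞⊞⊞⊞⊞⊞???
⊞∙∙∙∙⊞⊞⊞???
⊞∙∙∙∙⊚∙∙???
⊞∙∙∙∙⊞⊞⊞???
⊞⊞⊞⊞⊞⊞∙∙???
⊞⊞⊞⊞⊞⊞∙????
???????????
???????????

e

???????????
???????????
⊞⊞⊞⊞⊞⊞?????
⊞⊞⊞⊞⊞⊞⊞⊞???
∙∙∙∙⊞⊞⊞⊞???
∙∙∙∙∙⊚∙∙???
∙∙∙∙⊞⊞⊞⊞???
⊞⊞⊞⊞⊞∙∙∙???
⊞⊞⊞⊞⊞∙?????
???????????
???????????

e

???????????
???????????
⊞⊞⊞⊞⊞??????
⊞⊞⊞⊞⊞⊞⊞∙???
∙∙∙⊞⊞⊞⊞∙???
∙∙∙∙∙⊚∙∙???
∙∙∙⊞⊞⊞⊞∙???
⊞⊞⊞⊞∙∙∙⊡???
⊞⊞⊞⊞∙??????
???????????
???????????

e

???????????
???????????
⊞⊞⊞⊞???????
⊞⊞⊞⊞⊞⊞∙⊞???
∙∙⊞⊞⊞⊞∙⊞???
∙∙∙∙∙⊚∙∙???
∙∙⊞⊞⊞⊞∙⊞???
⊞⊞⊞∙∙∙⊡∙???
⊞⊞⊞∙???????
???????????
???????????

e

???????????
???????????
⊞⊞⊞????????
⊞⊞⊞⊞⊞∙⊞⊞???
∙⊞⊞⊞⊞∙⊞⊞???
∙∙∙∙∙⊚∙∙???
∙⊞⊞⊞⊞∙⊞⊞???
⊞⊞∙∙∙⊡∙∙???
⊞⊞∙????????
???????????
???????????

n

???????????
???????????
???????????
⊞⊞⊞⊞⊞∙⊞⊞???
⊞⊞⊞⊞⊞∙⊞⊞???
∙⊞⊞⊞⊞⊚⊞⊞???
∙∙∙∙∙∙∙∙???
∙⊞⊞⊞⊞∙⊞⊞???
⊞⊞∙∙∙⊡∙∙???
⊞⊞∙????????
???????????

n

???????????
???????????
???????????
???⊞⊞∙∙∙???
⊞⊞⊞⊞⊞∙⊞⊞???
⊞⊞⊞⊞⊞⊚⊞⊞???
∙⊞⊞⊞⊞∙⊞⊞???
∙∙∙∙∙∙∙∙???
∙⊞⊞⊞⊞∙⊞⊞???
⊞⊞∙∙∙⊡∙∙???
⊞⊞∙????????

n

???????????
???????????
???????????
???⊞⊞∙∙∙???
???⊞⊞∙∙∙???
⊞⊞⊞⊞⊞⊚⊞⊞???
⊞⊞⊞⊞⊞∙⊞⊞???
∙⊞⊞⊞⊞∙⊞⊞???
∙∙∙∙∙∙∙∙???
∙⊞⊞⊞⊞∙⊞⊞???
⊞⊞∙∙∙⊡∙∙???

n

???????????
???????????
???????????
???⊞⊞∙⊕∙???
???⊞⊞∙∙∙???
???⊞⊞⊚∙∙???
⊞⊞⊞⊞⊞∙⊞⊞???
⊞⊞⊞⊞⊞∙⊞⊞???
∙⊞⊞⊞⊞∙⊞⊞???
∙∙∙∙∙∙∙∙???
∙⊞⊞⊞⊞∙⊞⊞???

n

???????????
???????????
???????????
???⊞⊞⊞∙∙???
???⊞⊞∙⊕∙???
???⊞⊞⊚∙∙???
???⊞⊞∙∙∙???
⊞⊞⊞⊞⊞∙⊞⊞???
⊞⊞⊞⊞⊞∙⊞⊞???
∙⊞⊞⊞⊞∙⊞⊞???
∙∙∙∙∙∙∙∙???

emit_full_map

???????⊞⊞⊞∙∙
???????⊞⊞∙⊕∙
???????⊞⊞⊚∙∙
???????⊞⊞∙∙∙
⊞⊞⊞⊞⊞⊞⊞⊞⊞∙⊞⊞
⊞⊞⊞⊞⊞⊞⊞⊞⊞∙⊞⊞
⊞∙∙∙∙⊞⊞⊞⊞∙⊞⊞
⊞∙∙∙∙∙∙∙∙∙∙∙
⊞∙∙∙∙⊞⊞⊞⊞∙⊞⊞
⊞⊞⊞⊞⊞⊞∙∙∙⊡∙∙
⊞⊞⊞⊞⊞⊞∙?????

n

???????????
???????????
???????????
???⊞⊞⊞∙∙???
???⊞⊞⊞∙∙???
???⊞⊞⊚⊕∙???
???⊞⊞∙∙∙???
???⊞⊞∙∙∙???
⊞⊞⊞⊞⊞∙⊞⊞???
⊞⊞⊞⊞⊞∙⊞⊞???
∙⊞⊞⊞⊞∙⊞⊞???

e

???????????
???????????
???????????
??⊞⊞⊞∙∙∙???
??⊞⊞⊞∙∙∙???
??⊞⊞∙⊚∙∙???
??⊞⊞∙∙∙∙???
??⊞⊞∙∙∙∙???
⊞⊞⊞⊞∙⊞⊞????
⊞⊞⊞⊞∙⊞⊞????
⊞⊞⊞⊞∙⊞⊞????

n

???????????
???????????
???????????
???⊞⊞⊞⊞⊞???
??⊞⊞⊞∙∙∙???
??⊞⊞⊞⊚∙∙???
??⊞⊞∙⊕∙∙???
??⊞⊞∙∙∙∙???
??⊞⊞∙∙∙∙???
⊞⊞⊞⊞∙⊞⊞????
⊞⊞⊞⊞∙⊞⊞????

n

⊞⊞⊞⊞⊞⊞⊞⊞⊞⊞⊞
???????????
???????????
???⊞⊞⊞⊞⊞???
???⊞⊞⊞⊞⊞???
??⊞⊞⊞⊚∙∙???
??⊞⊞⊞∙∙∙???
??⊞⊞∙⊕∙∙???
??⊞⊞∙∙∙∙???
??⊞⊞∙∙∙∙???
⊞⊞⊞⊞∙⊞⊞????

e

⊞⊞⊞⊞⊞⊞⊞⊞⊞⊞⊞
???????????
???????????
??⊞⊞⊞⊞⊞⊞???
??⊞⊞⊞⊞⊞⊞???
?⊞⊞⊞∙⊚∙∙???
?⊞⊞⊞∙∙∙∙???
?⊞⊞∙⊕∙∙∙???
?⊞⊞∙∙∙∙????
?⊞⊞∙∙∙∙????
⊞⊞⊞∙⊞⊞?????

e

⊞⊞⊞⊞⊞⊞⊞⊞⊞⊞⊞
???????????
???????????
?⊞⊞⊞⊞⊞⊞⊞???
?⊞⊞⊞⊞⊞⊞⊞???
⊞⊞⊞∙∙⊚∙∙???
⊞⊞⊞∙∙∙∙⊞???
⊞⊞∙⊕∙∙∙⊞???
⊞⊞∙∙∙∙?????
⊞⊞∙∙∙∙?????
⊞⊞∙⊞⊞??????

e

⊞⊞⊞⊞⊞⊞⊞⊞⊞⊞⊞
???????????
???????????
⊞⊞⊞⊞⊞⊞⊞⊞???
⊞⊞⊞⊞⊞⊞⊞⊞???
⊞⊞∙∙∙⊚∙∙???
⊞⊞∙∙∙∙⊞⊞???
⊞∙⊕∙∙∙⊞⊞???
⊞∙∙∙∙??????
⊞∙∙∙∙??????
⊞∙⊞⊞???????

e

⊞⊞⊞⊞⊞⊞⊞⊞⊞⊞⊞
???????????
???????????
⊞⊞⊞⊞⊞⊞⊞⊞???
⊞⊞⊞⊞⊞⊞⊞⊞???
⊞∙∙∙∙⊚∙∙???
⊞∙∙∙∙⊞⊞⊞???
∙⊕∙∙∙⊞⊞⊞???
∙∙∙∙???????
∙∙∙∙???????
∙⊞⊞????????

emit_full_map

????????⊞⊞⊞⊞⊞⊞⊞⊞⊞
????????⊞⊞⊞⊞⊞⊞⊞⊞⊞
???????⊞⊞⊞∙∙∙∙⊚∙∙
???????⊞⊞⊞∙∙∙∙⊞⊞⊞
???????⊞⊞∙⊕∙∙∙⊞⊞⊞
???????⊞⊞∙∙∙∙????
???????⊞⊞∙∙∙∙????
⊞⊞⊞⊞⊞⊞⊞⊞⊞∙⊞⊞?????
⊞⊞⊞⊞⊞⊞⊞⊞⊞∙⊞⊞?????
⊞∙∙∙∙⊞⊞⊞⊞∙⊞⊞?????
⊞∙∙∙∙∙∙∙∙∙∙∙?????
⊞∙∙∙∙⊞⊞⊞⊞∙⊞⊞?????
⊞⊞⊞⊞⊞⊞∙∙∙⊡∙∙?????
⊞⊞⊞⊞⊞⊞∙??????????
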